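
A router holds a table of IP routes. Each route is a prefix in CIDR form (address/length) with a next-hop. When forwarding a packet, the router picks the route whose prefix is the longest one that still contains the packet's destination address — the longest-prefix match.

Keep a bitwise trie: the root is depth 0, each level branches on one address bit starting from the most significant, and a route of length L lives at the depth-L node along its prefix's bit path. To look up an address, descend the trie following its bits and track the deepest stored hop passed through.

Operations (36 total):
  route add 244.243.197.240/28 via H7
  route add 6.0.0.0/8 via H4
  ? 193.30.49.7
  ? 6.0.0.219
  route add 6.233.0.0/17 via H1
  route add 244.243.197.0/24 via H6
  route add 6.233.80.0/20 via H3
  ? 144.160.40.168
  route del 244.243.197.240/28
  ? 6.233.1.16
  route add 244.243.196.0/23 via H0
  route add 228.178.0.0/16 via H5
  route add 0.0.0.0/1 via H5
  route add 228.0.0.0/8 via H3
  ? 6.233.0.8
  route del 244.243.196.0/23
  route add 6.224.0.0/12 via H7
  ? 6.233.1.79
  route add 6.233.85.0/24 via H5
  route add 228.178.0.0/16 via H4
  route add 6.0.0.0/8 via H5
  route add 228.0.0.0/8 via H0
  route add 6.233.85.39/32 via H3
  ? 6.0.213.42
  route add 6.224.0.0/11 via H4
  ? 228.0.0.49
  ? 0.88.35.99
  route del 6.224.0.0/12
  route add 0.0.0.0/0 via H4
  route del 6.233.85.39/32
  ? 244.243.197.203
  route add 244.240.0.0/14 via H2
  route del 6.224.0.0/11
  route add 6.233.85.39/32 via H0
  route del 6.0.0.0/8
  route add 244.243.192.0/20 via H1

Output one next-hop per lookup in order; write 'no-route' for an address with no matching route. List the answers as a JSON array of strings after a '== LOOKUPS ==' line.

Process each operation:
  add 244.243.197.240/28 -> H7 at depth 28
  add 6.0.0.0/8 -> H4 at depth 8
  ? 193.30.49.7  path d0:-→d1:-→d2:-  best=no-route
  ? 6.0.0.219  path d0:-→d1:-→d2:-→d3:-→d4:-→d5:-→d6:-→d7:-→d8:H4  best=H4
  add 6.233.0.0/17 -> H1 at depth 17
  add 244.243.197.0/24 -> H6 at depth 24
  add 6.233.80.0/20 -> H3 at depth 20
  ? 144.160.40.168  path d0:-→d1:-  best=no-route
  - 244.243.197.240/28 clear@28
  ? 6.233.1.16  path d0:-→d1:-→d2:-→d3:-→d4:-→d5:-→d6:-→d7:-→d8:H4→d9:-→d10:-→d11:-→d12:-→d13:-→d14:-→d15:-→d16:-→d17:H1  best=H1
  add 244.243.196.0/23 -> H0 at depth 23
  add 228.178.0.0/16 -> H5 at depth 16
  add 0.0.0.0/1 -> H5 at depth 1
  add 228.0.0.0/8 -> H3 at depth 8
  ? 6.233.0.8  path d0:-→d1:H5→d2:-→d3:-→d4:-→d5:-→d6:-→d7:-→d8:H4→d9:-→d10:-→d11:-→d12:-→d13:-→d14:-→d15:-→d16:-→d17:H1  best=H1
  - 244.243.196.0/23 clear@23
  add 6.224.0.0/12 -> H7 at depth 12
  ? 6.233.1.79  path d0:-→d1:H5→d2:-→d3:-→d4:-→d5:-→d6:-→d7:-→d8:H4→d9:-→d10:-→d11:-→d12:H7→d13:-→d14:-→d15:-→d16:-→d17:H1  best=H1
  add 6.233.85.0/24 -> H5 at depth 24
  add 228.178.0.0/16 -> H4 at depth 16
  add 6.0.0.0/8 -> H5 at depth 8
  add 228.0.0.0/8 -> H0 at depth 8
  add 6.233.85.39/32 -> H3 at depth 32
  ? 6.0.213.42  path d0:-→d1:H5→d2:-→d3:-→d4:-→d5:-→d6:-→d7:-→d8:H5  best=H5
  add 6.224.0.0/11 -> H4 at depth 11
  ? 228.0.0.49  path d0:-→d1:-→d2:-→d3:-→d4:-→d5:-→d6:-→d7:-→d8:H0  best=H0
  ? 0.88.35.99  path d0:-→d1:H5→d2:-→d3:-→d4:-→d5:-  best=H5
  - 6.224.0.0/12 clear@12
  add 0.0.0.0/0 -> H4 at depth 0
  - 6.233.85.39/32 clear@32
  ? 244.243.197.203  path d0:H4→d1:-→d2:-→d3:-→d4:-→d5:-→d6:-→d7:-→d8:-→d9:-→d10:-→d11:-→d12:-→d13:-→d14:-→d15:-→d16:-→d17:-→d18:-→d19:-→d20:-→d21:-→d22:-→d23:-→d24:H6→d25:-→d26:-  best=H6
  add 244.240.0.0/14 -> H2 at depth 14
  - 6.224.0.0/11 clear@11
  add 6.233.85.39/32 -> H0 at depth 32
  - 6.0.0.0/8 clear@8
  add 244.243.192.0/20 -> H1 at depth 20

== LOOKUPS ==
["no-route","H4","no-route","H1","H1","H1","H5","H0","H5","H6"]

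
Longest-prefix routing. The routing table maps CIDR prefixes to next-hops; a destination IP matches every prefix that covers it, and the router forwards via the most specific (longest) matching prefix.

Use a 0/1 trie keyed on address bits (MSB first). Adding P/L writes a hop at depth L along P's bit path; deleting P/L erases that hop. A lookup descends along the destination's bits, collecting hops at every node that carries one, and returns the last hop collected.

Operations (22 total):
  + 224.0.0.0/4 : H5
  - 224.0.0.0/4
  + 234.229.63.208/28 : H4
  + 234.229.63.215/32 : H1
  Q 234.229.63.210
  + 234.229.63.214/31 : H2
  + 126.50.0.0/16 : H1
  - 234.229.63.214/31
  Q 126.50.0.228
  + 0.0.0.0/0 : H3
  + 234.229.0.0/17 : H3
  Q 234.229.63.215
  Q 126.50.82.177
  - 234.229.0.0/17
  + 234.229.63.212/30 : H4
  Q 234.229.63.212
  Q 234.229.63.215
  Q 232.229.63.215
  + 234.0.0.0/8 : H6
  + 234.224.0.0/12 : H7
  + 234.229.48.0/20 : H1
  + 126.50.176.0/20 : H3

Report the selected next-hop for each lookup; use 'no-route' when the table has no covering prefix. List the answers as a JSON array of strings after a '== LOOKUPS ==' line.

Process each operation:
  + 224.0.0.0/4 (H5) depth=4
  del 224.0.0.0/4 (clear depth 4)
  + 234.229.63.208/28 (H4) depth=28
  + 234.229.63.215/32 (H1) depth=32
  ? 234.229.63.210  path d0:-→d1:-→d2:-→d3:-→d4:-→d5:-→d6:-→d7:-→d8:-→d9:-→d10:-→d11:-→d12:-→d13:-→d14:-→d15:-→d16:-→d17:-→d18:-→d19:-→d20:-→d21:-→d22:-→d23:-→d24:-→d25:-→d26:-→d27:-→d28:H4→d29:-  best=H4
  + 234.229.63.214/31 (H2) depth=31
  + 126.50.0.0/16 (H1) depth=16
  del 234.229.63.214/31 (clear depth 31)
  ? 126.50.0.228  path d0:-→d1:-→d2:-→d3:-→d4:-→d5:-→d6:-→d7:-→d8:-→d9:-→d10:-→d11:-→d12:-→d13:-→d14:-→d15:-→d16:H1  best=H1
  + 0.0.0.0/0 (H3) depth=0
  + 234.229.0.0/17 (H3) depth=17
  ? 234.229.63.215  path d0:H3→d1:-→d2:-→d3:-→d4:-→d5:-→d6:-→d7:-→d8:-→d9:-→d10:-→d11:-→d12:-→d13:-→d14:-→d15:-→d16:-→d17:H3→d18:-→d19:-→d20:-→d21:-→d22:-→d23:-→d24:-→d25:-→d26:-→d27:-→d28:H4→d29:-→d30:-→d31:-→d32:H1  best=H1
  ? 126.50.82.177  path d0:H3→d1:-→d2:-→d3:-→d4:-→d5:-→d6:-→d7:-→d8:-→d9:-→d10:-→d11:-→d12:-→d13:-→d14:-→d15:-→d16:H1  best=H1
  del 234.229.0.0/17 (clear depth 17)
  + 234.229.63.212/30 (H4) depth=30
  ? 234.229.63.212  path d0:H3→d1:-→d2:-→d3:-→d4:-→d5:-→d6:-→d7:-→d8:-→d9:-→d10:-→d11:-→d12:-→d13:-→d14:-→d15:-→d16:-→d17:-→d18:-→d19:-→d20:-→d21:-→d22:-→d23:-→d24:-→d25:-→d26:-→d27:-→d28:H4→d29:-→d30:H4  best=H4
  ? 234.229.63.215  path d0:H3→d1:-→d2:-→d3:-→d4:-→d5:-→d6:-→d7:-→d8:-→d9:-→d10:-→d11:-→d12:-→d13:-→d14:-→d15:-→d16:-→d17:-→d18:-→d19:-→d20:-→d21:-→d22:-→d23:-→d24:-→d25:-→d26:-→d27:-→d28:H4→d29:-→d30:H4→d31:-→d32:H1  best=H1
  ? 232.229.63.215  path d0:H3→d1:-→d2:-→d3:-→d4:-→d5:-→d6:-  best=H3
  + 234.0.0.0/8 (H6) depth=8
  + 234.224.0.0/12 (H7) depth=12
  + 234.229.48.0/20 (H1) depth=20
  + 126.50.176.0/20 (H3) depth=20

== LOOKUPS ==
["H4","H1","H1","H1","H4","H1","H3"]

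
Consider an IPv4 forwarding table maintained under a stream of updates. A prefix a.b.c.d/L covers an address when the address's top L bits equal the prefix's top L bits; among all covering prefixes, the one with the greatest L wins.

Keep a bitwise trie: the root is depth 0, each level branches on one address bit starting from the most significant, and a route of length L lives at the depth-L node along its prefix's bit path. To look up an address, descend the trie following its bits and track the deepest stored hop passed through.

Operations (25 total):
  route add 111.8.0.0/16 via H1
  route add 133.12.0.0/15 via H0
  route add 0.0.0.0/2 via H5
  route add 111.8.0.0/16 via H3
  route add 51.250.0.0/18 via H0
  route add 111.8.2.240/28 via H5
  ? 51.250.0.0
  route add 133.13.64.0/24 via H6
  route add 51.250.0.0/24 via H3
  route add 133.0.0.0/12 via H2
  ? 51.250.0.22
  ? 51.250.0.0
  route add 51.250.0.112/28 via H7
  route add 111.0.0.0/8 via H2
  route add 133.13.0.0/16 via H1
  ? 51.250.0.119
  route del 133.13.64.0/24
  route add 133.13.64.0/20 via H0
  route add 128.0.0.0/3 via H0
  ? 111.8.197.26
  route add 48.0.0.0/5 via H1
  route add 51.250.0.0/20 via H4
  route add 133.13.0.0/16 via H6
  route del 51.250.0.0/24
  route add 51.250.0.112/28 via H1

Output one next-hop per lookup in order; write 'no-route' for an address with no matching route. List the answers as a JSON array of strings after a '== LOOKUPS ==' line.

Apply in order:
  + 111.8.0.0/16 (H1) depth=16
  + 133.12.0.0/15 (H0) depth=15
  + 0.0.0.0/2 (H5) depth=2
  + 111.8.0.0/16 (H3) depth=16
  + 51.250.0.0/18 (H0) depth=18
  + 111.8.2.240/28 (H5) depth=28
  Q 51.250.0.0: descend 001100111111101000 ; hops seen [H5,H0] ; pick H0
  + 133.13.64.0/24 (H6) depth=24
  + 51.250.0.0/24 (H3) depth=24
  + 133.0.0.0/12 (H2) depth=12
  Q 51.250.0.22: descend 001100111111101000000000 ; hops seen [H5,H0,H3] ; pick H3
  Q 51.250.0.0: descend 001100111111101000000000 ; hops seen [H5,H0,H3] ; pick H3
  + 51.250.0.112/28 (H7) depth=28
  + 111.0.0.0/8 (H2) depth=8
  + 133.13.0.0/16 (H1) depth=16
  Q 51.250.0.119: descend 0011001111111010000000000111 ; hops seen [H5,H0,H3,H7] ; pick H7
  - 133.13.64.0/24 clear@24
  + 133.13.64.0/20 (H0) depth=20
  + 128.0.0.0/3 (H0) depth=3
  Q 111.8.197.26: descend 0110111100001000 ; hops seen [H2,H3] ; pick H3
  + 48.0.0.0/5 (H1) depth=5
  + 51.250.0.0/20 (H4) depth=20
  + 133.13.0.0/16 (H6) depth=16
  - 51.250.0.0/24 clear@24
  + 51.250.0.112/28 (H1) depth=28

== LOOKUPS ==
["H0","H3","H3","H7","H3"]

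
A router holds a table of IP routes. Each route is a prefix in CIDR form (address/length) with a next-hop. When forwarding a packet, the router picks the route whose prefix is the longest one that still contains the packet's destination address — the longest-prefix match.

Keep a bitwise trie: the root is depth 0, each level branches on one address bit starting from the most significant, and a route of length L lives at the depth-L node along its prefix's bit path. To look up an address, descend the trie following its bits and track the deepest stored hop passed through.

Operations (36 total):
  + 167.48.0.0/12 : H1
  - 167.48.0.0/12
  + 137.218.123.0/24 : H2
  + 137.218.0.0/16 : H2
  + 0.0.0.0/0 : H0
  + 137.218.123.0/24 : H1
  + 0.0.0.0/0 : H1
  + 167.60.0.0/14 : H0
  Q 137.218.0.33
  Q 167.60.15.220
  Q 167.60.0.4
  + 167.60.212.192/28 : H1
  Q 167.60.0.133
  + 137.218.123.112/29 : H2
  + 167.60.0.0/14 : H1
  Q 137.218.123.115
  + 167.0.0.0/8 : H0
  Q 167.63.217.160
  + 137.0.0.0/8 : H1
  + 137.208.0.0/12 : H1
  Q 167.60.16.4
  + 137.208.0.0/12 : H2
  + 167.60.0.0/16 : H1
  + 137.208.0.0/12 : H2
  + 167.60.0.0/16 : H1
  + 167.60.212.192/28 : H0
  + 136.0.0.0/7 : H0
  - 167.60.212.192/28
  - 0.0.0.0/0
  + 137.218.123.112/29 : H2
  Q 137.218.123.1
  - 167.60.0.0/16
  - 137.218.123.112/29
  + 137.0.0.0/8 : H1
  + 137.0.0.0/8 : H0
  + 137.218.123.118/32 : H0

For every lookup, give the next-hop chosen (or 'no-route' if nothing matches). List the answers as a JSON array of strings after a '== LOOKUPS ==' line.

Trace:
  add 167.48.0.0/12 -> H1 at depth 12
  - 167.48.0.0/12 clear@12
  add 137.218.123.0/24 -> H2 at depth 24
  add 137.218.0.0/16 -> H2 at depth 16
  add 0.0.0.0/0 -> H0 at depth 0
  add 137.218.123.0/24 -> H1 at depth 24
  add 0.0.0.0/0 -> H1 at depth 0
  add 167.60.0.0/14 -> H0 at depth 14
  Q 137.218.0.33: descend 10001001110110100 ; hops seen [H1,H2] ; pick H2
  Q 167.60.15.220: descend 10100111001111 ; hops seen [H1,H0] ; pick H0
  Q 167.60.0.4: descend 10100111001111 ; hops seen [H1,H0] ; pick H0
  add 167.60.212.192/28 -> H1 at depth 28
  Q 167.60.0.133: descend 1010011100111100 ; hops seen [H1,H0] ; pick H0
  add 137.218.123.112/29 -> H2 at depth 29
  add 167.60.0.0/14 -> H1 at depth 14
  Q 137.218.123.115: descend 10001001110110100111101101110 ; hops seen [H1,H2,H1,H2] ; pick H2
  add 167.0.0.0/8 -> H0 at depth 8
  Q 167.63.217.160: descend 10100111001111 ; hops seen [H1,H0,H1] ; pick H1
  add 137.0.0.0/8 -> H1 at depth 8
  add 137.208.0.0/12 -> H1 at depth 12
  Q 167.60.16.4: descend 1010011100111100 ; hops seen [H1,H0,H1] ; pick H1
  add 137.208.0.0/12 -> H2 at depth 12
  add 167.60.0.0/16 -> H1 at depth 16
  add 137.208.0.0/12 -> H2 at depth 12
  add 167.60.0.0/16 -> H1 at depth 16
  add 167.60.212.192/28 -> H0 at depth 28
  add 136.0.0.0/7 -> H0 at depth 7
  - 167.60.212.192/28 clear@28
  - 0.0.0.0/0 clear@0
  add 137.218.123.112/29 -> H2 at depth 29
  Q 137.218.123.1: descend 1000100111011010011110110 ; hops seen [H0,H1,H2,H2,H1] ; pick H1
  - 167.60.0.0/16 clear@16
  - 137.218.123.112/29 clear@29
  add 137.0.0.0/8 -> H1 at depth 8
  add 137.0.0.0/8 -> H0 at depth 8
  add 137.218.123.118/32 -> H0 at depth 32

== LOOKUPS ==
["H2","H0","H0","H0","H2","H1","H1","H1"]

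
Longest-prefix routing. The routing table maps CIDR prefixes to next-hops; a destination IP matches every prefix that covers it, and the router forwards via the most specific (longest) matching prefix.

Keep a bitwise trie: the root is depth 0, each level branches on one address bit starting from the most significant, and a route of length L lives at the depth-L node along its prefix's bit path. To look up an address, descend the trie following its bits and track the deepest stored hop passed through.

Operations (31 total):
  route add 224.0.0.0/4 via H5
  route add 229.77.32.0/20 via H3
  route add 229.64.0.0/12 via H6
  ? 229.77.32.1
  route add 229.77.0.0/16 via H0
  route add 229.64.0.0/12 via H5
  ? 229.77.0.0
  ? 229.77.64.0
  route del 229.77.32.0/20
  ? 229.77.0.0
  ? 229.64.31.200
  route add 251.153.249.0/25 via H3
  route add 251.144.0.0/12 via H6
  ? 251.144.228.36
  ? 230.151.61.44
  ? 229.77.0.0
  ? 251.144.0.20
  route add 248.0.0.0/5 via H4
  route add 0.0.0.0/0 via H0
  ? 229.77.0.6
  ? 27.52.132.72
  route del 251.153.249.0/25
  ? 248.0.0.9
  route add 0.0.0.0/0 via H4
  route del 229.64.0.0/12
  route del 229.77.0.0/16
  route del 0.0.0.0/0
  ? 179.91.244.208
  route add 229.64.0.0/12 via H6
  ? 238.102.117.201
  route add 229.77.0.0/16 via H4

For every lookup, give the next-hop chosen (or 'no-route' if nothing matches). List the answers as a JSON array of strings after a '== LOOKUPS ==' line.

Process each operation:
  + 224.0.0.0/4 (H5) depth=4
  + 229.77.32.0/20 (H3) depth=20
  + 229.64.0.0/12 (H6) depth=12
  ? 229.77.32.1  path d0:-→d1:-→d2:-→d3:-→d4:H5→d5:-→d6:-→d7:-→d8:-→d9:-→d10:-→d11:-→d12:H6→d13:-→d14:-→d15:-→d16:-→d17:-→d18:-→d19:-→d20:H3  best=H3
  + 229.77.0.0/16 (H0) depth=16
  + 229.64.0.0/12 (H5) depth=12
  ? 229.77.0.0  path d0:-→d1:-→d2:-→d3:-→d4:H5→d5:-→d6:-→d7:-→d8:-→d9:-→d10:-→d11:-→d12:H5→d13:-→d14:-→d15:-→d16:H0→d17:-→d18:-  best=H0
  ? 229.77.64.0  path d0:-→d1:-→d2:-→d3:-→d4:H5→d5:-→d6:-→d7:-→d8:-→d9:-→d10:-→d11:-→d12:H5→d13:-→d14:-→d15:-→d16:H0→d17:-  best=H0
  del 229.77.32.0/20 (clear depth 20)
  ? 229.77.0.0  path d0:-→d1:-→d2:-→d3:-→d4:H5→d5:-→d6:-→d7:-→d8:-→d9:-→d10:-→d11:-→d12:H5→d13:-→d14:-→d15:-→d16:H0→d17:-→d18:-  best=H0
  ? 229.64.31.200  path d0:-→d1:-→d2:-→d3:-→d4:H5→d5:-→d6:-→d7:-→d8:-→d9:-→d10:-→d11:-→d12:H5  best=H5
  + 251.153.249.0/25 (H3) depth=25
  + 251.144.0.0/12 (H6) depth=12
  ? 251.144.228.36  path d0:-→d1:-→d2:-→d3:-→d4:-→d5:-→d6:-→d7:-→d8:-→d9:-→d10:-→d11:-→d12:H6  best=H6
  ? 230.151.61.44  path d0:-→d1:-→d2:-→d3:-→d4:H5→d5:-→d6:-  best=H5
  ? 229.77.0.0  path d0:-→d1:-→d2:-→d3:-→d4:H5→d5:-→d6:-→d7:-→d8:-→d9:-→d10:-→d11:-→d12:H5→d13:-→d14:-→d15:-→d16:H0→d17:-→d18:-  best=H0
  ? 251.144.0.20  path d0:-→d1:-→d2:-→d3:-→d4:-→d5:-→d6:-→d7:-→d8:-→d9:-→d10:-→d11:-→d12:H6  best=H6
  + 248.0.0.0/5 (H4) depth=5
  + 0.0.0.0/0 (H0) depth=0
  ? 229.77.0.6  path d0:H0→d1:-→d2:-→d3:-→d4:H5→d5:-→d6:-→d7:-→d8:-→d9:-→d10:-→d11:-→d12:H5→d13:-→d14:-→d15:-→d16:H0→d17:-→d18:-  best=H0
  ? 27.52.132.72  path d0:H0  best=H0
  del 251.153.249.0/25 (clear depth 25)
  ? 248.0.0.9  path d0:H0→d1:-→d2:-→d3:-→d4:-→d5:H4→d6:-  best=H4
  + 0.0.0.0/0 (H4) depth=0
  del 229.64.0.0/12 (clear depth 12)
  del 229.77.0.0/16 (clear depth 16)
  del 0.0.0.0/0 (clear depth 0)
  ? 179.91.244.208  path d0:-→d1:-  best=no-route
  + 229.64.0.0/12 (H6) depth=12
  ? 238.102.117.201  path d0:-→d1:-→d2:-→d3:-→d4:H5  best=H5
  + 229.77.0.0/16 (H4) depth=16

== LOOKUPS ==
["H3","H0","H0","H0","H5","H6","H5","H0","H6","H0","H0","H4","no-route","H5"]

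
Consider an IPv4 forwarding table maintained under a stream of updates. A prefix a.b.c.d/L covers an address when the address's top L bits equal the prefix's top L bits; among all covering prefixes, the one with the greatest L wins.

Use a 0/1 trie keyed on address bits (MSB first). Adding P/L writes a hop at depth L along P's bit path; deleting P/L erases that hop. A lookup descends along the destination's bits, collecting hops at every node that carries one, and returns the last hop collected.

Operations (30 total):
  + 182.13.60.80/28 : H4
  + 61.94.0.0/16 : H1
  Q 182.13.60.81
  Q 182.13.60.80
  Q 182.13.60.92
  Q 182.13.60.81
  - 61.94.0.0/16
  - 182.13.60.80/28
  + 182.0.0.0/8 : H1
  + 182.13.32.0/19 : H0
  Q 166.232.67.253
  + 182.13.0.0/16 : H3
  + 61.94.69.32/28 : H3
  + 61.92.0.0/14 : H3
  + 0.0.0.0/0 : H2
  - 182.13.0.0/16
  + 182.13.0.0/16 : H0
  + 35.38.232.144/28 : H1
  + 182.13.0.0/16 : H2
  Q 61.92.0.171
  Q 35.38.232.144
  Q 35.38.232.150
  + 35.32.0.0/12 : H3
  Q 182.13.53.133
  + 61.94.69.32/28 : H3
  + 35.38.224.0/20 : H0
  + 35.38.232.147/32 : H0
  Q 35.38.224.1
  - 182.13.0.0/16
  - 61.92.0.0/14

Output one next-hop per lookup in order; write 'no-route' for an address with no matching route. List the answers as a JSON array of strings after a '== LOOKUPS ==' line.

Trace:
  + 182.13.60.80/28 (H4) depth=28
  + 61.94.0.0/16 (H1) depth=16
  ? 182.13.60.81  path d0:-→d1:-→d2:-→d3:-→d4:-→d5:-→d6:-→d7:-→d8:-→d9:-→d10:-→d11:-→d12:-→d13:-→d14:-→d15:-→d16:-→d17:-→d18:-→d19:-→d20:-→d21:-→d22:-→d23:-→d24:-→d25:-→d26:-→d27:-→d28:H4  best=H4
  ? 182.13.60.80  path d0:-→d1:-→d2:-→d3:-→d4:-→d5:-→d6:-→d7:-→d8:-→d9:-→d10:-→d11:-→d12:-→d13:-→d14:-→d15:-→d16:-→d17:-→d18:-→d19:-→d20:-→d21:-→d22:-→d23:-→d24:-→d25:-→d26:-→d27:-→d28:H4  best=H4
  ? 182.13.60.92  path d0:-→d1:-→d2:-→d3:-→d4:-→d5:-→d6:-→d7:-→d8:-→d9:-→d10:-→d11:-→d12:-→d13:-→d14:-→d15:-→d16:-→d17:-→d18:-→d19:-→d20:-→d21:-→d22:-→d23:-→d24:-→d25:-→d26:-→d27:-→d28:H4  best=H4
  ? 182.13.60.81  path d0:-→d1:-→d2:-→d3:-→d4:-→d5:-→d6:-→d7:-→d8:-→d9:-→d10:-→d11:-→d12:-→d13:-→d14:-→d15:-→d16:-→d17:-→d18:-→d19:-→d20:-→d21:-→d22:-→d23:-→d24:-→d25:-→d26:-→d27:-→d28:H4  best=H4
  del 61.94.0.0/16 (clear depth 16)
  del 182.13.60.80/28 (clear depth 28)
  + 182.0.0.0/8 (H1) depth=8
  + 182.13.32.0/19 (H0) depth=19
  ? 166.232.67.253  path d0:-→d1:-→d2:-→d3:-  best=no-route
  + 182.13.0.0/16 (H3) depth=16
  + 61.94.69.32/28 (H3) depth=28
  + 61.92.0.0/14 (H3) depth=14
  + 0.0.0.0/0 (H2) depth=0
  del 182.13.0.0/16 (clear depth 16)
  + 182.13.0.0/16 (H0) depth=16
  + 35.38.232.144/28 (H1) depth=28
  + 182.13.0.0/16 (H2) depth=16
  ? 61.92.0.171  path d0:H2→d1:-→d2:-→d3:-→d4:-→d5:-→d6:-→d7:-→d8:-→d9:-→d10:-→d11:-→d12:-→d13:-→d14:H3  best=H3
  ? 35.38.232.144  path d0:H2→d1:-→d2:-→d3:-→d4:-→d5:-→d6:-→d7:-→d8:-→d9:-→d10:-→d11:-→d12:-→d13:-→d14:-→d15:-→d16:-→d17:-→d18:-→d19:-→d20:-→d21:-→d22:-→d23:-→d24:-→d25:-→d26:-→d27:-→d28:H1  best=H1
  ? 35.38.232.150  path d0:H2→d1:-→d2:-→d3:-→d4:-→d5:-→d6:-→d7:-→d8:-→d9:-→d10:-→d11:-→d12:-→d13:-→d14:-→d15:-→d16:-→d17:-→d18:-→d19:-→d20:-→d21:-→d22:-→d23:-→d24:-→d25:-→d26:-→d27:-→d28:H1  best=H1
  + 35.32.0.0/12 (H3) depth=12
  ? 182.13.53.133  path d0:H2→d1:-→d2:-→d3:-→d4:-→d5:-→d6:-→d7:-→d8:H1→d9:-→d10:-→d11:-→d12:-→d13:-→d14:-→d15:-→d16:H2→d17:-→d18:-→d19:H0→d20:-  best=H0
  + 61.94.69.32/28 (H3) depth=28
  + 35.38.224.0/20 (H0) depth=20
  + 35.38.232.147/32 (H0) depth=32
  ? 35.38.224.1  path d0:H2→d1:-→d2:-→d3:-→d4:-→d5:-→d6:-→d7:-→d8:-→d9:-→d10:-→d11:-→d12:H3→d13:-→d14:-→d15:-→d16:-→d17:-→d18:-→d19:-→d20:H0  best=H0
  del 182.13.0.0/16 (clear depth 16)
  del 61.92.0.0/14 (clear depth 14)

== LOOKUPS ==
["H4","H4","H4","H4","no-route","H3","H1","H1","H0","H0"]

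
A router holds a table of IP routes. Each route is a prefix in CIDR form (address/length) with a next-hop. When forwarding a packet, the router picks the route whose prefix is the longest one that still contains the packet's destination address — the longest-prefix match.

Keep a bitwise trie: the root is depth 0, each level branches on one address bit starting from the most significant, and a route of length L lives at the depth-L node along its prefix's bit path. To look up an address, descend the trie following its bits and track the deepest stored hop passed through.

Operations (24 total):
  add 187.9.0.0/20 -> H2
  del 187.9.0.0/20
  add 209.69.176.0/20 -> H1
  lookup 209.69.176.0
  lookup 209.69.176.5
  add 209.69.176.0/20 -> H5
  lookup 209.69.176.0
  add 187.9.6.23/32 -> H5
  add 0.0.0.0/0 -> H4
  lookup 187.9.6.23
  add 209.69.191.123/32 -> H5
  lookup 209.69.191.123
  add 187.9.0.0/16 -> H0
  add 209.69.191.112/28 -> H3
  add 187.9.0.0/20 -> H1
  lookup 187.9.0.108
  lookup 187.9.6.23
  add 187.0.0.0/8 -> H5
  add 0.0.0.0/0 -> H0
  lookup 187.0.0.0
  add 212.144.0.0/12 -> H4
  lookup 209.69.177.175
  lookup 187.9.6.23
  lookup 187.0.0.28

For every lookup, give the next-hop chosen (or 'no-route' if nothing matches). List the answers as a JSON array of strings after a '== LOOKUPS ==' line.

Apply in order:
  + 187.9.0.0/20 (H2) depth=20
  del 187.9.0.0/20 (clear depth 20)
  + 209.69.176.0/20 (H1) depth=20
  ? 209.69.176.0  path d0:-→d1:-→d2:-→d3:-→d4:-→d5:-→d6:-→d7:-→d8:-→d9:-→d10:-→d11:-→d12:-→d13:-→d14:-→d15:-→d16:-→d17:-→d18:-→d19:-→d20:H1  best=H1
  ? 209.69.176.5  path d0:-→d1:-→d2:-→d3:-→d4:-→d5:-→d6:-→d7:-→d8:-→d9:-→d10:-→d11:-→d12:-→d13:-→d14:-→d15:-→d16:-→d17:-→d18:-→d19:-→d20:H1  best=H1
  + 209.69.176.0/20 (H5) depth=20
  ? 209.69.176.0  path d0:-→d1:-→d2:-→d3:-→d4:-→d5:-→d6:-→d7:-→d8:-→d9:-→d10:-→d11:-→d12:-→d13:-→d14:-→d15:-→d16:-→d17:-→d18:-→d19:-→d20:H5  best=H5
  + 187.9.6.23/32 (H5) depth=32
  + 0.0.0.0/0 (H4) depth=0
  ? 187.9.6.23  path d0:H4→d1:-→d2:-→d3:-→d4:-→d5:-→d6:-→d7:-→d8:-→d9:-→d10:-→d11:-→d12:-→d13:-→d14:-→d15:-→d16:-→d17:-→d18:-→d19:-→d20:-→d21:-→d22:-→d23:-→d24:-→d25:-→d26:-→d27:-→d28:-→d29:-→d30:-→d31:-→d32:H5  best=H5
  + 209.69.191.123/32 (H5) depth=32
  ? 209.69.191.123  path d0:H4→d1:-→d2:-→d3:-→d4:-→d5:-→d6:-→d7:-→d8:-→d9:-→d10:-→d11:-→d12:-→d13:-→d14:-→d15:-→d16:-→d17:-→d18:-→d19:-→d20:H5→d21:-→d22:-→d23:-→d24:-→d25:-→d26:-→d27:-→d28:-→d29:-→d30:-→d31:-→d32:H5  best=H5
  + 187.9.0.0/16 (H0) depth=16
  + 209.69.191.112/28 (H3) depth=28
  + 187.9.0.0/20 (H1) depth=20
  ? 187.9.0.108  path d0:H4→d1:-→d2:-→d3:-→d4:-→d5:-→d6:-→d7:-→d8:-→d9:-→d10:-→d11:-→d12:-→d13:-→d14:-→d15:-→d16:H0→d17:-→d18:-→d19:-→d20:H1→d21:-  best=H1
  ? 187.9.6.23  path d0:H4→d1:-→d2:-→d3:-→d4:-→d5:-→d6:-→d7:-→d8:-→d9:-→d10:-→d11:-→d12:-→d13:-→d14:-→d15:-→d16:H0→d17:-→d18:-→d19:-→d20:H1→d21:-→d22:-→d23:-→d24:-→d25:-→d26:-→d27:-→d28:-→d29:-→d30:-→d31:-→d32:H5  best=H5
  + 187.0.0.0/8 (H5) depth=8
  + 0.0.0.0/0 (H0) depth=0
  ? 187.0.0.0  path d0:H0→d1:-→d2:-→d3:-→d4:-→d5:-→d6:-→d7:-→d8:H5→d9:-→d10:-→d11:-→d12:-  best=H5
  + 212.144.0.0/12 (H4) depth=12
  ? 209.69.177.175  path d0:H0→d1:-→d2:-→d3:-→d4:-→d5:-→d6:-→d7:-→d8:-→d9:-→d10:-→d11:-→d12:-→d13:-→d14:-→d15:-→d16:-→d17:-→d18:-→d19:-→d20:H5  best=H5
  ? 187.9.6.23  path d0:H0→d1:-→d2:-→d3:-→d4:-→d5:-→d6:-→d7:-→d8:H5→d9:-→d10:-→d11:-→d12:-→d13:-→d14:-→d15:-→d16:H0→d17:-→d18:-→d19:-→d20:H1→d21:-→d22:-→d23:-→d24:-→d25:-→d26:-→d27:-→d28:-→d29:-→d30:-→d31:-→d32:H5  best=H5
  ? 187.0.0.28  path d0:H0→d1:-→d2:-→d3:-→d4:-→d5:-→d6:-→d7:-→d8:H5→d9:-→d10:-→d11:-→d12:-  best=H5

== LOOKUPS ==
["H1","H1","H5","H5","H5","H1","H5","H5","H5","H5","H5"]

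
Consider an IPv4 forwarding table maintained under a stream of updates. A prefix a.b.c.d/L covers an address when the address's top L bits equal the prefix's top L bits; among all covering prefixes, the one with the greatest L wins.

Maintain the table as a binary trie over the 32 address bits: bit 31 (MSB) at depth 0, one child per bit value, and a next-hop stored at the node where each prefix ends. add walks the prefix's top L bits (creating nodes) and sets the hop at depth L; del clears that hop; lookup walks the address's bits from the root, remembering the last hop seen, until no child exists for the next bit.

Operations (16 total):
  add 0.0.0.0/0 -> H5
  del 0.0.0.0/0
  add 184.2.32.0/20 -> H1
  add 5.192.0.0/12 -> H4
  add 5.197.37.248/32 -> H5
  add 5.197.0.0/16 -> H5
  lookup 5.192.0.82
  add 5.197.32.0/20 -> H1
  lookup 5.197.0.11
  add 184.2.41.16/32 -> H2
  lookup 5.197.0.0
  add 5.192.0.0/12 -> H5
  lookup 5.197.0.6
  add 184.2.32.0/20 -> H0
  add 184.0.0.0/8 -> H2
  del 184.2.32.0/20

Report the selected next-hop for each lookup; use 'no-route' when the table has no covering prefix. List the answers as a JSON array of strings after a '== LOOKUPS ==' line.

Trace:
  add 0.0.0.0/0 -> H5 at depth 0
  - 0.0.0.0/0 clear@0
  add 184.2.32.0/20 -> H1 at depth 20
  add 5.192.0.0/12 -> H4 at depth 12
  add 5.197.37.248/32 -> H5 at depth 32
  add 5.197.0.0/16 -> H5 at depth 16
  lookup 5.192.0.82: bits 0000010111000 walk d0:-→d1:-→d2:-→d3:-→d4:-→d5:-→d6:-→d7:-→d8:-→d9:-→d10:-→d11:-→d12:H4→d13:- -> H4
  add 5.197.32.0/20 -> H1 at depth 20
  lookup 5.197.0.11: bits 000001011100010100 walk d0:-→d1:-→d2:-→d3:-→d4:-→d5:-→d6:-→d7:-→d8:-→d9:-→d10:-→d11:-→d12:H4→d13:-→d14:-→d15:-→d16:H5→d17:-→d18:- -> H5
  add 184.2.41.16/32 -> H2 at depth 32
  lookup 5.197.0.0: bits 000001011100010100 walk d0:-→d1:-→d2:-→d3:-→d4:-→d5:-→d6:-→d7:-→d8:-→d9:-→d10:-→d11:-→d12:H4→d13:-→d14:-→d15:-→d16:H5→d17:-→d18:- -> H5
  add 5.192.0.0/12 -> H5 at depth 12
  lookup 5.197.0.6: bits 000001011100010100 walk d0:-→d1:-→d2:-→d3:-→d4:-→d5:-→d6:-→d7:-→d8:-→d9:-→d10:-→d11:-→d12:H5→d13:-→d14:-→d15:-→d16:H5→d17:-→d18:- -> H5
  add 184.2.32.0/20 -> H0 at depth 20
  add 184.0.0.0/8 -> H2 at depth 8
  - 184.2.32.0/20 clear@20

== LOOKUPS ==
["H4","H5","H5","H5"]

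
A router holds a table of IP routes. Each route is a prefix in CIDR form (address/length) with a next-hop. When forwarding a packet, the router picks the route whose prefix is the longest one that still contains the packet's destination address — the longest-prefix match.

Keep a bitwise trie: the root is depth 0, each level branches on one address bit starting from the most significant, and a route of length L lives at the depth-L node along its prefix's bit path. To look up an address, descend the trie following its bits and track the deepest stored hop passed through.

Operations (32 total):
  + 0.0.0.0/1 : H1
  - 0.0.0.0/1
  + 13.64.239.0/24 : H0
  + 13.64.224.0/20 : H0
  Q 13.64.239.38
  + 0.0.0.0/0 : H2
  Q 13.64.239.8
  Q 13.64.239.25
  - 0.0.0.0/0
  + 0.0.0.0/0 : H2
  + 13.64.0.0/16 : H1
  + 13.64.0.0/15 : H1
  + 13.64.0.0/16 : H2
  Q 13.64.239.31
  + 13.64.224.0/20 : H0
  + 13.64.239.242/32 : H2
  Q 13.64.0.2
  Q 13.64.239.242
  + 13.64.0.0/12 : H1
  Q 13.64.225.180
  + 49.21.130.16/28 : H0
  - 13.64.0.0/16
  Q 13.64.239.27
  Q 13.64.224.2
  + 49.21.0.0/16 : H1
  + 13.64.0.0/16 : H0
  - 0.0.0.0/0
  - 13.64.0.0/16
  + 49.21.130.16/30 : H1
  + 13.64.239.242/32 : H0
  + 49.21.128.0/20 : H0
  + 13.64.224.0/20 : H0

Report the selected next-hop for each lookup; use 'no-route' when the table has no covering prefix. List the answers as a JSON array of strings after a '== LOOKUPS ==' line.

Apply in order:
  + 0.0.0.0/1 (H1) depth=1
  del 0.0.0.0/1 (clear depth 1)
  + 13.64.239.0/24 (H0) depth=24
  + 13.64.224.0/20 (H0) depth=20
  Q 13.64.239.38: descend 000011010100000011101111 ; hops seen [H0,H0] ; pick H0
  + 0.0.0.0/0 (H2) depth=0
  Q 13.64.239.8: descend 000011010100000011101111 ; hops seen [H2,H0,H0] ; pick H0
  Q 13.64.239.25: descend 000011010100000011101111 ; hops seen [H2,H0,H0] ; pick H0
  del 0.0.0.0/0 (clear depth 0)
  + 0.0.0.0/0 (H2) depth=0
  + 13.64.0.0/16 (H1) depth=16
  + 13.64.0.0/15 (H1) depth=15
  + 13.64.0.0/16 (H2) depth=16
  Q 13.64.239.31: descend 000011010100000011101111 ; hops seen [H2,H1,H2,H0,H0] ; pick H0
  + 13.64.224.0/20 (H0) depth=20
  + 13.64.239.242/32 (H2) depth=32
  Q 13.64.0.2: descend 0000110101000000 ; hops seen [H2,H1,H2] ; pick H2
  Q 13.64.239.242: descend 00001101010000001110111111110010 ; hops seen [H2,H1,H2,H0,H0,H2] ; pick H2
  + 13.64.0.0/12 (H1) depth=12
  Q 13.64.225.180: descend 00001101010000001110 ; hops seen [H2,H1,H1,H2,H0] ; pick H0
  + 49.21.130.16/28 (H0) depth=28
  del 13.64.0.0/16 (clear depth 16)
  Q 13.64.239.27: descend 000011010100000011101111 ; hops seen [H2,H1,H1,H0,H0] ; pick H0
  Q 13.64.224.2: descend 00001101010000001110 ; hops seen [H2,H1,H1,H0] ; pick H0
  + 49.21.0.0/16 (H1) depth=16
  + 13.64.0.0/16 (H0) depth=16
  del 0.0.0.0/0 (clear depth 0)
  del 13.64.0.0/16 (clear depth 16)
  + 49.21.130.16/30 (H1) depth=30
  + 13.64.239.242/32 (H0) depth=32
  + 49.21.128.0/20 (H0) depth=20
  + 13.64.224.0/20 (H0) depth=20

== LOOKUPS ==
["H0","H0","H0","H0","H2","H2","H0","H0","H0"]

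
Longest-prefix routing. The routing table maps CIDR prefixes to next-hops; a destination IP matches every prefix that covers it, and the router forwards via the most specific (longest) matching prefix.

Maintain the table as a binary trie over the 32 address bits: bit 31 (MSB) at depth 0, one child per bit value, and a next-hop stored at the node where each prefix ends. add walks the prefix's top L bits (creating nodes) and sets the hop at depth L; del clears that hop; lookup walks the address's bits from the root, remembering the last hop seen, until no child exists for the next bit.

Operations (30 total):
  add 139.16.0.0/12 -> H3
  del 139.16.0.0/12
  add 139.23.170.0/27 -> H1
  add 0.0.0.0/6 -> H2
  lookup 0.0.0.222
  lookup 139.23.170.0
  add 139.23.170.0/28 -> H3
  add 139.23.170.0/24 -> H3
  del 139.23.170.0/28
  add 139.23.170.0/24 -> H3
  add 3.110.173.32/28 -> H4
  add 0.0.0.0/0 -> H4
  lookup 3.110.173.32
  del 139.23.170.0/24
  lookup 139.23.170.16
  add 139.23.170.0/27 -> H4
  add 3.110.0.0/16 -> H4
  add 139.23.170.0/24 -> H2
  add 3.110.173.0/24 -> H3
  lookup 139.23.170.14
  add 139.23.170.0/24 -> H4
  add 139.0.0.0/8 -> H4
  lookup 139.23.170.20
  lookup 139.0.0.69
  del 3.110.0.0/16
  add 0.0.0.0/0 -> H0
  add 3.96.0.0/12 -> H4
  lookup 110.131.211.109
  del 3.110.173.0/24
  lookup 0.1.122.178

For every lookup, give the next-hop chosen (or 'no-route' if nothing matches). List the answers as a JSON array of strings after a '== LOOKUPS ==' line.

Process each operation:
  + 139.16.0.0/12 (H3) depth=12
  - 139.16.0.0/12 clear@12
  + 139.23.170.0/27 (H1) depth=27
  + 0.0.0.0/6 (H2) depth=6
  Q 0.0.0.222: descend 000000 ; hops seen [H2] ; pick H2
  Q 139.23.170.0: descend 100010110001011110101010000 ; hops seen [H1] ; pick H1
  + 139.23.170.0/28 (H3) depth=28
  + 139.23.170.0/24 (H3) depth=24
  - 139.23.170.0/28 clear@28
  + 139.23.170.0/24 (H3) depth=24
  + 3.110.173.32/28 (H4) depth=28
  + 0.0.0.0/0 (H4) depth=0
  Q 3.110.173.32: descend 0000001101101110101011010010 ; hops seen [H4,H2,H4] ; pick H4
  - 139.23.170.0/24 clear@24
  Q 139.23.170.16: descend 100010110001011110101010000 ; hops seen [H4,H1] ; pick H1
  + 139.23.170.0/27 (H4) depth=27
  + 3.110.0.0/16 (H4) depth=16
  + 139.23.170.0/24 (H2) depth=24
  + 3.110.173.0/24 (H3) depth=24
  Q 139.23.170.14: descend 1000101100010111101010100000 ; hops seen [H4,H2,H4] ; pick H4
  + 139.23.170.0/24 (H4) depth=24
  + 139.0.0.0/8 (H4) depth=8
  Q 139.23.170.20: descend 100010110001011110101010000 ; hops seen [H4,H4,H4,H4] ; pick H4
  Q 139.0.0.69: descend 10001011000 ; hops seen [H4,H4] ; pick H4
  - 3.110.0.0/16 clear@16
  + 0.0.0.0/0 (H0) depth=0
  + 3.96.0.0/12 (H4) depth=12
  Q 110.131.211.109: descend 0 ; hops seen [H0] ; pick H0
  - 3.110.173.0/24 clear@24
  Q 0.1.122.178: descend 000000 ; hops seen [H0,H2] ; pick H2

== LOOKUPS ==
["H2","H1","H4","H1","H4","H4","H4","H0","H2"]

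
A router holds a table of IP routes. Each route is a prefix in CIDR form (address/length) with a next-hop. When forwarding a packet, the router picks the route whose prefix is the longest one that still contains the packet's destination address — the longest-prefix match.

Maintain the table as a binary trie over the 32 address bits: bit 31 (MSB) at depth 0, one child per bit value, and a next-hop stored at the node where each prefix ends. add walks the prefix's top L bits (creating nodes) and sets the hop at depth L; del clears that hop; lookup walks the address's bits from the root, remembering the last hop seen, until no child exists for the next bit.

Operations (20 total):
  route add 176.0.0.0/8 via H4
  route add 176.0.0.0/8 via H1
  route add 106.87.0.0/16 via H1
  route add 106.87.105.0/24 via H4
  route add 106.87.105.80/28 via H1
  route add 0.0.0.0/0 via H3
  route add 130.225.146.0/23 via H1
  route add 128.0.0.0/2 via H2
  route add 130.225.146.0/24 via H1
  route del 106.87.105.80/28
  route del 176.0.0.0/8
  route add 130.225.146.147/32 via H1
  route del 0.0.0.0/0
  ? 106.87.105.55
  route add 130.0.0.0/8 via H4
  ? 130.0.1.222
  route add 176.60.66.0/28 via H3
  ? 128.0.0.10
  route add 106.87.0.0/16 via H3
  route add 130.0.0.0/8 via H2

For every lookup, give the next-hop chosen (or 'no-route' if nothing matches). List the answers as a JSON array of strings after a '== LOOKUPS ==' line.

Apply in order:
  add 176.0.0.0/8 -> H4 at depth 8
  add 176.0.0.0/8 -> H1 at depth 8
  add 106.87.0.0/16 -> H1 at depth 16
  add 106.87.105.0/24 -> H4 at depth 24
  add 106.87.105.80/28 -> H1 at depth 28
  add 0.0.0.0/0 -> H3 at depth 0
  add 130.225.146.0/23 -> H1 at depth 23
  add 128.0.0.0/2 -> H2 at depth 2
  add 130.225.146.0/24 -> H1 at depth 24
  - 106.87.105.80/28 clear@28
  - 176.0.0.0/8 clear@8
  add 130.225.146.147/32 -> H1 at depth 32
  - 0.0.0.0/0 clear@0
  lookup 106.87.105.55: bits 0110101001010111011010010 walk d0:-→d1:-→d2:-→d3:-→d4:-→d5:-→d6:-→d7:-→d8:-→d9:-→d10:-→d11:-→d12:-→d13:-→d14:-→d15:-→d16:H1→d17:-→d18:-→d19:-→d20:-→d21:-→d22:-→d23:-→d24:H4→d25:- -> H4
  add 130.0.0.0/8 -> H4 at depth 8
  lookup 130.0.1.222: bits 10000010 walk d0:-→d1:-→d2:H2→d3:-→d4:-→d5:-→d6:-→d7:-→d8:H4 -> H4
  add 176.60.66.0/28 -> H3 at depth 28
  lookup 128.0.0.10: bits 100000 walk d0:-→d1:-→d2:H2→d3:-→d4:-→d5:-→d6:- -> H2
  add 106.87.0.0/16 -> H3 at depth 16
  add 130.0.0.0/8 -> H2 at depth 8

== LOOKUPS ==
["H4","H4","H2"]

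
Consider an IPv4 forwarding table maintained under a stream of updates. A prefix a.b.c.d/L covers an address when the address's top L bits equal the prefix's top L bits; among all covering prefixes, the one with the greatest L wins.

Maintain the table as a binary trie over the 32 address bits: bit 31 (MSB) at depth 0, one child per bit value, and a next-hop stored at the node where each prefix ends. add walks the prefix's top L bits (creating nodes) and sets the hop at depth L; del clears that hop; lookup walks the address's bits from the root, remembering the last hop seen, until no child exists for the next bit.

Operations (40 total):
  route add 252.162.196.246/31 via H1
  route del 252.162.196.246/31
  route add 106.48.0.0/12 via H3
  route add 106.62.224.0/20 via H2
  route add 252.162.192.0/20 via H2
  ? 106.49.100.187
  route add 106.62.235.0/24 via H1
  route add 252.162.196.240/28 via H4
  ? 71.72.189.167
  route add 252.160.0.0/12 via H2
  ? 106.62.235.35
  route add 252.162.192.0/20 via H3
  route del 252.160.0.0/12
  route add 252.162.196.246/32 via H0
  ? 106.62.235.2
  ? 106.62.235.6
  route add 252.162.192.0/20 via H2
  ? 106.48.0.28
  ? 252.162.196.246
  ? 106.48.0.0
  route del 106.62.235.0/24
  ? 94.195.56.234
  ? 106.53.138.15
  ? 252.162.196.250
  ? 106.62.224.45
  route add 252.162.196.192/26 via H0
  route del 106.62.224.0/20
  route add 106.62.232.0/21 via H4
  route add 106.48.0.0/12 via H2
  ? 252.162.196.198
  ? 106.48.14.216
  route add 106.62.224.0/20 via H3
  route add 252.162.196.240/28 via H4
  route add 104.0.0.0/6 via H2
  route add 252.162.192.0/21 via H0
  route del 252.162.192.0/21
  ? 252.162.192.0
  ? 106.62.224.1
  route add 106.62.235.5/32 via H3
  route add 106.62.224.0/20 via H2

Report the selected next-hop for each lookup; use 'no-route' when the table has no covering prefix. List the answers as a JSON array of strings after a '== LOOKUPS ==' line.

Apply in order:
  + 252.162.196.246/31 (H1) depth=31
  del 252.162.196.246/31 (clear depth 31)
  + 106.48.0.0/12 (H3) depth=12
  + 106.62.224.0/20 (H2) depth=20
  + 252.162.192.0/20 (H2) depth=20
  ? 106.49.100.187  path d0:-→d1:-→d2:-→d3:-→d4:-→d5:-→d6:-→d7:-→d8:-→d9:-→d10:-→d11:-→d12:H3  best=H3
  + 106.62.235.0/24 (H1) depth=24
  + 252.162.196.240/28 (H4) depth=28
  ? 71.72.189.167  path d0:-→d1:-→d2:-  best=no-route
  + 252.160.0.0/12 (H2) depth=12
  ? 106.62.235.35  path d0:-→d1:-→d2:-→d3:-→d4:-→d5:-→d6:-→d7:-→d8:-→d9:-→d10:-→d11:-→d12:H3→d13:-→d14:-→d15:-→d16:-→d17:-→d18:-→d19:-→d20:H2→d21:-→d22:-→d23:-→d24:H1  best=H1
  + 252.162.192.0/20 (H3) depth=20
  del 252.160.0.0/12 (clear depth 12)
  + 252.162.196.246/32 (H0) depth=32
  ? 106.62.235.2  path d0:-→d1:-→d2:-→d3:-→d4:-→d5:-→d6:-→d7:-→d8:-→d9:-→d10:-→d11:-→d12:H3→d13:-→d14:-→d15:-→d16:-→d17:-→d18:-→d19:-→d20:H2→d21:-→d22:-→d23:-→d24:H1  best=H1
  ? 106.62.235.6  path d0:-→d1:-→d2:-→d3:-→d4:-→d5:-→d6:-→d7:-→d8:-→d9:-→d10:-→d11:-→d12:H3→d13:-→d14:-→d15:-→d16:-→d17:-→d18:-→d19:-→d20:H2→d21:-→d22:-→d23:-→d24:H1  best=H1
  + 252.162.192.0/20 (H2) depth=20
  ? 106.48.0.28  path d0:-→d1:-→d2:-→d3:-→d4:-→d5:-→d6:-→d7:-→d8:-→d9:-→d10:-→d11:-→d12:H3  best=H3
  ? 252.162.196.246  path d0:-→d1:-→d2:-→d3:-→d4:-→d5:-→d6:-→d7:-→d8:-→d9:-→d10:-→d11:-→d12:-→d13:-→d14:-→d15:-→d16:-→d17:-→d18:-→d19:-→d20:H2→d21:-→d22:-→d23:-→d24:-→d25:-→d26:-→d27:-→d28:H4→d29:-→d30:-→d31:-→d32:H0  best=H0
  ? 106.48.0.0  path d0:-→d1:-→d2:-→d3:-→d4:-→d5:-→d6:-→d7:-→d8:-→d9:-→d10:-→d11:-→d12:H3  best=H3
  del 106.62.235.0/24 (clear depth 24)
  ? 94.195.56.234  path d0:-→d1:-→d2:-  best=no-route
  ? 106.53.138.15  path d0:-→d1:-→d2:-→d3:-→d4:-→d5:-→d6:-→d7:-→d8:-→d9:-→d10:-→d11:-→d12:H3  best=H3
  ? 252.162.196.250  path d0:-→d1:-→d2:-→d3:-→d4:-→d5:-→d6:-→d7:-→d8:-→d9:-→d10:-→d11:-→d12:-→d13:-→d14:-→d15:-→d16:-→d17:-→d18:-→d19:-→d20:H2→d21:-→d22:-→d23:-→d24:-→d25:-→d26:-→d27:-→d28:H4  best=H4
  ? 106.62.224.45  path d0:-→d1:-→d2:-→d3:-→d4:-→d5:-→d6:-→d7:-→d8:-→d9:-→d10:-→d11:-→d12:H3→d13:-→d14:-→d15:-→d16:-→d17:-→d18:-→d19:-→d20:H2  best=H2
  + 252.162.196.192/26 (H0) depth=26
  del 106.62.224.0/20 (clear depth 20)
  + 106.62.232.0/21 (H4) depth=21
  + 106.48.0.0/12 (H2) depth=12
  ? 252.162.196.198  path d0:-→d1:-→d2:-→d3:-→d4:-→d5:-→d6:-→d7:-→d8:-→d9:-→d10:-→d11:-→d12:-→d13:-→d14:-→d15:-→d16:-→d17:-→d18:-→d19:-→d20:H2→d21:-→d22:-→d23:-→d24:-→d25:-→d26:H0  best=H0
  ? 106.48.14.216  path d0:-→d1:-→d2:-→d3:-→d4:-→d5:-→d6:-→d7:-→d8:-→d9:-→d10:-→d11:-→d12:H2  best=H2
  + 106.62.224.0/20 (H3) depth=20
  + 252.162.196.240/28 (H4) depth=28
  + 104.0.0.0/6 (H2) depth=6
  + 252.162.192.0/21 (H0) depth=21
  del 252.162.192.0/21 (clear depth 21)
  ? 252.162.192.0  path d0:-→d1:-→d2:-→d3:-→d4:-→d5:-→d6:-→d7:-→d8:-→d9:-→d10:-→d11:-→d12:-→d13:-→d14:-→d15:-→d16:-→d17:-→d18:-→d19:-→d20:H2→d21:-  best=H2
  ? 106.62.224.1  path d0:-→d1:-→d2:-→d3:-→d4:-→d5:-→d6:H2→d7:-→d8:-→d9:-→d10:-→d11:-→d12:H2→d13:-→d14:-→d15:-→d16:-→d17:-→d18:-→d19:-→d20:H3  best=H3
  + 106.62.235.5/32 (H3) depth=32
  + 106.62.224.0/20 (H2) depth=20

== LOOKUPS ==
["H3","no-route","H1","H1","H1","H3","H0","H3","no-route","H3","H4","H2","H0","H2","H2","H3"]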